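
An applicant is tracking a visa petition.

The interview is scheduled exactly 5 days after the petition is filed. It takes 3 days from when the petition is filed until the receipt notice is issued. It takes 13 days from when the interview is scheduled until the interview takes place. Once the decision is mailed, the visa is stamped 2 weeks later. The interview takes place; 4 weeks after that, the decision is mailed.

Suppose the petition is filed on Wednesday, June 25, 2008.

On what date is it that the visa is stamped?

The petition is filed: Jun 25, 2008.
The interview is scheduled: Jun 25, 2008 + 5 days = Jun 30, 2008.
The interview takes place: Jun 30, 2008 + 13 days = Jul 13, 2008.
The decision is mailed: Jul 13, 2008 + 4 weeks = Aug 10, 2008.
The visa is stamped: Aug 10, 2008 + 2 weeks = Aug 24, 2008.

Sunday, August 24, 2008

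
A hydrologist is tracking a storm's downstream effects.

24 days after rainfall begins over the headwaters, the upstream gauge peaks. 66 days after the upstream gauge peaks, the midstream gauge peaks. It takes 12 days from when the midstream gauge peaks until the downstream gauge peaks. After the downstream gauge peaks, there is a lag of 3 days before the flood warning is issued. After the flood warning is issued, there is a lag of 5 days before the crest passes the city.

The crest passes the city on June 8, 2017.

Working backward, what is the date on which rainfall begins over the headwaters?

February 18, 2017

The crest passes the city: Jun 8, 2017.
The flood warning is issued: Jun 8, 2017 − 5 days = Jun 3, 2017.
The downstream gauge peaks: Jun 3, 2017 − 3 days = May 31, 2017.
The midstream gauge peaks: May 31, 2017 − 12 days = May 19, 2017.
The upstream gauge peaks: May 19, 2017 − 66 days = Mar 14, 2017.
Rainfall begins over the headwaters: Mar 14, 2017 − 24 days = Feb 18, 2017.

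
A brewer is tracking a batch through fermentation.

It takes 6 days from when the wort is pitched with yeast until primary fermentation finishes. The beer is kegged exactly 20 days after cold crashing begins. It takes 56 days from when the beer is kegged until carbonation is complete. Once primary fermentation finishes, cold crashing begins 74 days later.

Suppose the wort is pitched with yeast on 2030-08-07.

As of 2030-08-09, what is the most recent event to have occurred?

The wort is pitched with yeast

The wort is pitched with yeast: Aug 7, 2030.
Primary fermentation finishes: Aug 7, 2030 + 6 days = Aug 13, 2030.
Cold crashing begins: Aug 13, 2030 + 74 days = Oct 26, 2030.
The beer is kegged: Oct 26, 2030 + 20 days = Nov 15, 2030.
Carbonation is complete: Nov 15, 2030 + 56 days = Jan 10, 2031.
Aug 9, 2030 falls between when the wort is pitched with yeast (Aug 7, 2030) and when primary fermentation finishes (Aug 13, 2030).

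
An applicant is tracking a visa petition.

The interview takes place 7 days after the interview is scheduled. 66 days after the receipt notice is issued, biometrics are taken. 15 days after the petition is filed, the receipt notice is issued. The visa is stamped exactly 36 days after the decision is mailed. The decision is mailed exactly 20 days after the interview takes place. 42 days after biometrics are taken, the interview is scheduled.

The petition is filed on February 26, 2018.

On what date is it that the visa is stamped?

The petition is filed: Feb 26, 2018.
The receipt notice is issued: Feb 26, 2018 + 15 days = Mar 13, 2018.
Biometrics are taken: Mar 13, 2018 + 66 days = May 18, 2018.
The interview is scheduled: May 18, 2018 + 42 days = Jun 29, 2018.
The interview takes place: Jun 29, 2018 + 7 days = Jul 6, 2018.
The decision is mailed: Jul 6, 2018 + 20 days = Jul 26, 2018.
The visa is stamped: Jul 26, 2018 + 36 days = Aug 31, 2018.

August 31, 2018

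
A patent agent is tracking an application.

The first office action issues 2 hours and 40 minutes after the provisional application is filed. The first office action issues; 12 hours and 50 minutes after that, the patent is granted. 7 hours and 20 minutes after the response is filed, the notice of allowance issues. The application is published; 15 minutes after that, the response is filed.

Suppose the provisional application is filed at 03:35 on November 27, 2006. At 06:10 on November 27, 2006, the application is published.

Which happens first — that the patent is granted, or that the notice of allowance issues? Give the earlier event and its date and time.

The provisional application is filed: 03:35 Nov 27, 2006.
The first office action issues: 03:35 Nov 27, 2006 + 2h40m = 06:15 Nov 27, 2006.
The patent is granted: 06:15 Nov 27, 2006 + 12h50m = 19:05 Nov 27, 2006.
The application is published: 06:10 Nov 27, 2006.
The response is filed: 06:10 Nov 27, 2006 + 15m = 06:25 Nov 27, 2006.
The notice of allowance issues: 06:25 Nov 27, 2006 + 7h20m = 13:45 Nov 27, 2006.
Comparing: the patent is granted at 19:05 Nov 27, 2006 vs the notice of allowance issues at 13:45 Nov 27, 2006. Earlier: the notice of allowance issues.

The notice of allowance issues — 13:45 on November 27, 2006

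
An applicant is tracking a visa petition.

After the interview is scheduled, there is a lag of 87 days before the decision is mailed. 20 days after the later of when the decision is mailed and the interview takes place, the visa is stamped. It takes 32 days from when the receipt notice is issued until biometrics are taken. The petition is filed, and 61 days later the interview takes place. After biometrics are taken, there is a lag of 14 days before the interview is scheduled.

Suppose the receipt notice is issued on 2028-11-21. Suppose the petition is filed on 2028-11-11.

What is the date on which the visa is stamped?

The receipt notice is issued: Nov 21, 2028.
Biometrics are taken: Nov 21, 2028 + 32 days = Dec 23, 2028.
The interview is scheduled: Dec 23, 2028 + 14 days = Jan 6, 2029.
The decision is mailed: Jan 6, 2029 + 87 days = Apr 3, 2029.
The petition is filed: Nov 11, 2028.
The interview takes place: Nov 11, 2028 + 61 days = Jan 11, 2029.
Both prerequisites met — the decision is mailed (Apr 3, 2029), the interview takes place (Jan 11, 2029); the later is Apr 3, 2029.
The visa is stamped: Apr 3, 2029 + 20 days = Apr 23, 2029.

2029-04-23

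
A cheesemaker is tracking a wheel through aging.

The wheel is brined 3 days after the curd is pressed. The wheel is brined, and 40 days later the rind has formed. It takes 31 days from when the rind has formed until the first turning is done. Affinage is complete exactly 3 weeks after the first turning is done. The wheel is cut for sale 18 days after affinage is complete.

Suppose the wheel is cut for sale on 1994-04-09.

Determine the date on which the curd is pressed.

The wheel is cut for sale: Apr 9, 1994.
Affinage is complete: Apr 9, 1994 − 18 days = Mar 22, 1994.
The first turning is done: Mar 22, 1994 − 3 weeks = Mar 1, 1994.
The rind has formed: Mar 1, 1994 − 31 days = Jan 29, 1994.
The wheel is brined: Jan 29, 1994 − 40 days = Dec 20, 1993.
The curd is pressed: Dec 20, 1993 − 3 days = Dec 17, 1993.

1993-12-17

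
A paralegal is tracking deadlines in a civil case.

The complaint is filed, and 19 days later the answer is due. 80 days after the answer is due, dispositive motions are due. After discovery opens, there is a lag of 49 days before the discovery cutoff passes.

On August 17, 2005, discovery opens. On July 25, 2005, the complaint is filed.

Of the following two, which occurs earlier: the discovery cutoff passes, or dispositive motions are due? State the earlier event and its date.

The discovery cutoff passes — October 5, 2005

Discovery opens: Aug 17, 2005.
The discovery cutoff passes: Aug 17, 2005 + 49 days = Oct 5, 2005.
The complaint is filed: Jul 25, 2005.
The answer is due: Jul 25, 2005 + 19 days = Aug 13, 2005.
Dispositive motions are due: Aug 13, 2005 + 80 days = Nov 1, 2005.
Comparing: the discovery cutoff passes on Oct 5, 2005 vs dispositive motions are due on Nov 1, 2005. Earlier: the discovery cutoff passes.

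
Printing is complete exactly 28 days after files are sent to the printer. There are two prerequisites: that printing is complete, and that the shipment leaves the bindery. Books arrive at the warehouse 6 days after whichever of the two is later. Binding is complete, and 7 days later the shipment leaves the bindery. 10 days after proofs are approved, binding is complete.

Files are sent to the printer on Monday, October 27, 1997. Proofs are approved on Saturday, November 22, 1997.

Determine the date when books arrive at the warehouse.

Files are sent to the printer: Oct 27, 1997.
Printing is complete: Oct 27, 1997 + 28 days = Nov 24, 1997.
Proofs are approved: Nov 22, 1997.
Binding is complete: Nov 22, 1997 + 10 days = Dec 2, 1997.
The shipment leaves the bindery: Dec 2, 1997 + 7 days = Dec 9, 1997.
Both prerequisites met — printing is complete (Nov 24, 1997), the shipment leaves the bindery (Dec 9, 1997); the later is Dec 9, 1997.
Books arrive at the warehouse: Dec 9, 1997 + 6 days = Dec 15, 1997.

Monday, December 15, 1997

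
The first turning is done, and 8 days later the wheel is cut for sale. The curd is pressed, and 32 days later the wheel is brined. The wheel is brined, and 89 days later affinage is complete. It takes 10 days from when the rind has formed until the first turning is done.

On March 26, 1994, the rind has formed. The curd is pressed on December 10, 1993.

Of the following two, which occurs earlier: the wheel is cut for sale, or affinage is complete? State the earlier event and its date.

The rind has formed: Mar 26, 1994.
The first turning is done: Mar 26, 1994 + 10 days = Apr 5, 1994.
The wheel is cut for sale: Apr 5, 1994 + 8 days = Apr 13, 1994.
The curd is pressed: Dec 10, 1993.
The wheel is brined: Dec 10, 1993 + 32 days = Jan 11, 1994.
Affinage is complete: Jan 11, 1994 + 89 days = Apr 10, 1994.
Comparing: the wheel is cut for sale on Apr 13, 1994 vs affinage is complete on Apr 10, 1994. Earlier: affinage is complete.

Affinage is complete — April 10, 1994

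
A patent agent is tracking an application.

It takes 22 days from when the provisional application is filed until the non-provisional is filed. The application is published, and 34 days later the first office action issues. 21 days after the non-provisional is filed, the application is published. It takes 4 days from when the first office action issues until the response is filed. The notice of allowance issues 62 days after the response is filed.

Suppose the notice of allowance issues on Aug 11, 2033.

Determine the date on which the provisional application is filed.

Mar 21, 2033

The notice of allowance issues: Aug 11, 2033.
The response is filed: Aug 11, 2033 − 62 days = Jun 10, 2033.
The first office action issues: Jun 10, 2033 − 4 days = Jun 6, 2033.
The application is published: Jun 6, 2033 − 34 days = May 3, 2033.
The non-provisional is filed: May 3, 2033 − 21 days = Apr 12, 2033.
The provisional application is filed: Apr 12, 2033 − 22 days = Mar 21, 2033.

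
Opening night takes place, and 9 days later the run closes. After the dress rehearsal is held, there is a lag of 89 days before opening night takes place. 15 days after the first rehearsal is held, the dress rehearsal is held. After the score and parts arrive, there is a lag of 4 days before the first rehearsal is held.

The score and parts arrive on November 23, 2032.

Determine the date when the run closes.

The score and parts arrive: Nov 23, 2032.
The first rehearsal is held: Nov 23, 2032 + 4 days = Nov 27, 2032.
The dress rehearsal is held: Nov 27, 2032 + 15 days = Dec 12, 2032.
Opening night takes place: Dec 12, 2032 + 89 days = Mar 11, 2033.
The run closes: Mar 11, 2033 + 9 days = Mar 20, 2033.

March 20, 2033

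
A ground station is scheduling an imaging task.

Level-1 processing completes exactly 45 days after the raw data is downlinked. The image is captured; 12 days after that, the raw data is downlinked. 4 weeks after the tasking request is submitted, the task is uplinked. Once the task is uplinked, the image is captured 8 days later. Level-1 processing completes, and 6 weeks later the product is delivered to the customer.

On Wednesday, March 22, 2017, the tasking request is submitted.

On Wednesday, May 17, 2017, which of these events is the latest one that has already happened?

The raw data is downlinked

The tasking request is submitted: Mar 22, 2017.
The task is uplinked: Mar 22, 2017 + 4 weeks = Apr 19, 2017.
The image is captured: Apr 19, 2017 + 8 days = Apr 27, 2017.
The raw data is downlinked: Apr 27, 2017 + 12 days = May 9, 2017.
Level-1 processing completes: May 9, 2017 + 45 days = Jun 23, 2017.
The product is delivered to the customer: Jun 23, 2017 + 6 weeks = Aug 4, 2017.
May 17, 2017 falls between when the raw data is downlinked (May 9, 2017) and when Level-1 processing completes (Jun 23, 2017).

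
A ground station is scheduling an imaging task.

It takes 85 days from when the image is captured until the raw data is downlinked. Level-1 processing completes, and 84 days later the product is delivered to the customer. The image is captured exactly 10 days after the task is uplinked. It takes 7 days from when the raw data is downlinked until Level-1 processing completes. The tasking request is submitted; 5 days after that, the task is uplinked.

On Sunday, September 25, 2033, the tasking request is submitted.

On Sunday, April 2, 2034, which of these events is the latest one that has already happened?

The tasking request is submitted: Sep 25, 2033.
The task is uplinked: Sep 25, 2033 + 5 days = Sep 30, 2033.
The image is captured: Sep 30, 2033 + 10 days = Oct 10, 2033.
The raw data is downlinked: Oct 10, 2033 + 85 days = Jan 3, 2034.
Level-1 processing completes: Jan 3, 2034 + 7 days = Jan 10, 2034.
The product is delivered to the customer: Jan 10, 2034 + 84 days = Apr 4, 2034.
Apr 2, 2034 falls between when Level-1 processing completes (Jan 10, 2034) and when the product is delivered to the customer (Apr 4, 2034).

Level-1 processing completes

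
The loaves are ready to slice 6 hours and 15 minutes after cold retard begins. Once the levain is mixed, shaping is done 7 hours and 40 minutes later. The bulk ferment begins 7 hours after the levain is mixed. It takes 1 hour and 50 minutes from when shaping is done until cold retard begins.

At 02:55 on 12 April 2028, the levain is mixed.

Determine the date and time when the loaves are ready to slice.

The levain is mixed: 02:55 Apr 12, 2028.
Shaping is done: 02:55 Apr 12, 2028 + 7h40m = 10:35 Apr 12, 2028.
Cold retard begins: 10:35 Apr 12, 2028 + 1h50m = 12:25 Apr 12, 2028.
The loaves are ready to slice: 12:25 Apr 12, 2028 + 6h15m = 18:40 Apr 12, 2028.

18:40 on 12 April 2028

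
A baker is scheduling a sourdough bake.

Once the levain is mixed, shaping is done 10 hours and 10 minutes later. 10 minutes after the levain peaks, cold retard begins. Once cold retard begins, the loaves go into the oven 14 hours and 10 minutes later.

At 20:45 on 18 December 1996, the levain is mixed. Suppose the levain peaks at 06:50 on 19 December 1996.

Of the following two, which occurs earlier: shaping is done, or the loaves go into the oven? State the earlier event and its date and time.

Shaping is done — 06:55 on 19 December 1996

The levain is mixed: 20:45 Dec 18, 1996.
Shaping is done: 20:45 Dec 18, 1996 + 10h10m = 06:55 Dec 19, 1996.
The levain peaks: 06:50 Dec 19, 1996.
Cold retard begins: 06:50 Dec 19, 1996 + 10m = 07:00 Dec 19, 1996.
The loaves go into the oven: 07:00 Dec 19, 1996 + 14h10m = 21:10 Dec 19, 1996.
Comparing: shaping is done at 06:55 Dec 19, 1996 vs the loaves go into the oven at 21:10 Dec 19, 1996. Earlier: shaping is done.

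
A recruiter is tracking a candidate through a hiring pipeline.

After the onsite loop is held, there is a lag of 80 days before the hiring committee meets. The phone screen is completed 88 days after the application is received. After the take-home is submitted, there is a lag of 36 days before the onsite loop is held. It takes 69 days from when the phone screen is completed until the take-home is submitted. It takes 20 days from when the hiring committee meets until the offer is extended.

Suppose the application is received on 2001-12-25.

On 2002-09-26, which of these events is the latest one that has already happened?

The hiring committee meets

The application is received: Dec 25, 2001.
The phone screen is completed: Dec 25, 2001 + 88 days = Mar 23, 2002.
The take-home is submitted: Mar 23, 2002 + 69 days = May 31, 2002.
The onsite loop is held: May 31, 2002 + 36 days = Jul 6, 2002.
The hiring committee meets: Jul 6, 2002 + 80 days = Sep 24, 2002.
The offer is extended: Sep 24, 2002 + 20 days = Oct 14, 2002.
Sep 26, 2002 falls between when the hiring committee meets (Sep 24, 2002) and when the offer is extended (Oct 14, 2002).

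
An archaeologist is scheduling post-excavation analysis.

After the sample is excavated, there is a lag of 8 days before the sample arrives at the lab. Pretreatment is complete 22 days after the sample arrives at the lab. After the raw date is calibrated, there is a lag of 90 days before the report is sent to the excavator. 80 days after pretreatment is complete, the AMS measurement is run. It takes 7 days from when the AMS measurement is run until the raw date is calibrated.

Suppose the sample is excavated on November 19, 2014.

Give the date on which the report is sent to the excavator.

June 14, 2015

The sample is excavated: Nov 19, 2014.
The sample arrives at the lab: Nov 19, 2014 + 8 days = Nov 27, 2014.
Pretreatment is complete: Nov 27, 2014 + 22 days = Dec 19, 2014.
The AMS measurement is run: Dec 19, 2014 + 80 days = Mar 9, 2015.
The raw date is calibrated: Mar 9, 2015 + 7 days = Mar 16, 2015.
The report is sent to the excavator: Mar 16, 2015 + 90 days = Jun 14, 2015.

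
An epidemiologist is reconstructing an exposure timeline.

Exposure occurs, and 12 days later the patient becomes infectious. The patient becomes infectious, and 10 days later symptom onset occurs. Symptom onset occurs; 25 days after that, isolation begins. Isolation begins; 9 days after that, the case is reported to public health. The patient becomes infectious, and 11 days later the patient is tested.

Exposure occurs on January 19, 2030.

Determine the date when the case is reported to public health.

Exposure occurs: Jan 19, 2030.
The patient becomes infectious: Jan 19, 2030 + 12 days = Jan 31, 2030.
Symptom onset occurs: Jan 31, 2030 + 10 days = Feb 10, 2030.
Isolation begins: Feb 10, 2030 + 25 days = Mar 7, 2030.
The case is reported to public health: Mar 7, 2030 + 9 days = Mar 16, 2030.

March 16, 2030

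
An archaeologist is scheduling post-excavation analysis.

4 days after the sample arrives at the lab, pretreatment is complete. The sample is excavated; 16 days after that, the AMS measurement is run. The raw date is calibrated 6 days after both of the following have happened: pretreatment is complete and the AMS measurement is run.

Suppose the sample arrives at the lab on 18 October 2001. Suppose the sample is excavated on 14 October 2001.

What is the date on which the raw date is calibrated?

5 November 2001

The sample arrives at the lab: Oct 18, 2001.
Pretreatment is complete: Oct 18, 2001 + 4 days = Oct 22, 2001.
The sample is excavated: Oct 14, 2001.
The AMS measurement is run: Oct 14, 2001 + 16 days = Oct 30, 2001.
Both prerequisites met — pretreatment is complete (Oct 22, 2001), the AMS measurement is run (Oct 30, 2001); the later is Oct 30, 2001.
The raw date is calibrated: Oct 30, 2001 + 6 days = Nov 5, 2001.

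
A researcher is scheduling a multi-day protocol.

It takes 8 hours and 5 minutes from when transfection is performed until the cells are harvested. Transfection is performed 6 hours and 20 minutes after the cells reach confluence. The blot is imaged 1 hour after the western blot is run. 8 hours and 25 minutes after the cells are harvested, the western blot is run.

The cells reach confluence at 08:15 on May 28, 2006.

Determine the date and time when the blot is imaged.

08:05 on May 29, 2006

The cells reach confluence: 08:15 May 28, 2006.
Transfection is performed: 08:15 May 28, 2006 + 6h20m = 14:35 May 28, 2006.
The cells are harvested: 14:35 May 28, 2006 + 8h05m = 22:40 May 28, 2006.
The western blot is run: 22:40 May 28, 2006 + 8h25m = 07:05 May 29, 2006.
The blot is imaged: 07:05 May 29, 2006 + 1h = 08:05 May 29, 2006.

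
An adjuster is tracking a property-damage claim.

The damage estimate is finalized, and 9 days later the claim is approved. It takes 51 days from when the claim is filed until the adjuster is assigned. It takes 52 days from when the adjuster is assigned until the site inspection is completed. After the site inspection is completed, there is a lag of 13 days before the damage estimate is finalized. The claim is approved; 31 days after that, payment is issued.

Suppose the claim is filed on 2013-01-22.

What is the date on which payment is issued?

The claim is filed: Jan 22, 2013.
The adjuster is assigned: Jan 22, 2013 + 51 days = Mar 14, 2013.
The site inspection is completed: Mar 14, 2013 + 52 days = May 5, 2013.
The damage estimate is finalized: May 5, 2013 + 13 days = May 18, 2013.
The claim is approved: May 18, 2013 + 9 days = May 27, 2013.
Payment is issued: May 27, 2013 + 31 days = Jun 27, 2013.

2013-06-27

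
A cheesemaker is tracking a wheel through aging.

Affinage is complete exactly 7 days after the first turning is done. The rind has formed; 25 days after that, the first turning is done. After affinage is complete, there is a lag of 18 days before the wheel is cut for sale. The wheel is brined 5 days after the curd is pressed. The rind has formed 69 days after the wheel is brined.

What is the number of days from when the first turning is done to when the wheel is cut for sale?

25 days

Causal path: the first turning is done → affinage is complete → the wheel is cut for sale.
Total delay along the path: 7 + 18 = 25 days.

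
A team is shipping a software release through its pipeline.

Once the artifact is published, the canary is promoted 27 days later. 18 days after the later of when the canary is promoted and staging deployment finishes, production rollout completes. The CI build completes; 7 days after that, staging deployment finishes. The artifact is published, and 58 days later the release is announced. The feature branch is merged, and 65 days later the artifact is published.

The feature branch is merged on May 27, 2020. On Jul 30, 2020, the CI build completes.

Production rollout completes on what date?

The feature branch is merged: May 27, 2020.
The artifact is published: May 27, 2020 + 65 days = Jul 31, 2020.
The canary is promoted: Jul 31, 2020 + 27 days = Aug 27, 2020.
The CI build completes: Jul 30, 2020.
Staging deployment finishes: Jul 30, 2020 + 7 days = Aug 6, 2020.
Both prerequisites met — the canary is promoted (Aug 27, 2020), staging deployment finishes (Aug 6, 2020); the later is Aug 27, 2020.
Production rollout completes: Aug 27, 2020 + 18 days = Sep 14, 2020.

Sep 14, 2020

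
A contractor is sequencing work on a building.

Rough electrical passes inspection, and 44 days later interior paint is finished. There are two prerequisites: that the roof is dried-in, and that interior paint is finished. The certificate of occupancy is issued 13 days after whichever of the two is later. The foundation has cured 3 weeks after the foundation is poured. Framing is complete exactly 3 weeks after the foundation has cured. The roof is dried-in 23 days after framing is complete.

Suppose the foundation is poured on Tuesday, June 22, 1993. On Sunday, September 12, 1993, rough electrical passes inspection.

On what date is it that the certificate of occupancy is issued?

The foundation is poured: Jun 22, 1993.
The foundation has cured: Jun 22, 1993 + 3 weeks = Jul 13, 1993.
Framing is complete: Jul 13, 1993 + 3 weeks = Aug 3, 1993.
The roof is dried-in: Aug 3, 1993 + 23 days = Aug 26, 1993.
Rough electrical passes inspection: Sep 12, 1993.
Interior paint is finished: Sep 12, 1993 + 44 days = Oct 26, 1993.
Both prerequisites met — the roof is dried-in (Aug 26, 1993), interior paint is finished (Oct 26, 1993); the later is Oct 26, 1993.
The certificate of occupancy is issued: Oct 26, 1993 + 13 days = Nov 8, 1993.

Monday, November 8, 1993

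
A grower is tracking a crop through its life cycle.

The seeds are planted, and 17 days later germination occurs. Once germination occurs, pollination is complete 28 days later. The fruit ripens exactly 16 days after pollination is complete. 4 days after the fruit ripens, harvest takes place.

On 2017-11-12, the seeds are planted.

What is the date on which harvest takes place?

2018-01-16

The seeds are planted: Nov 12, 2017.
Germination occurs: Nov 12, 2017 + 17 days = Nov 29, 2017.
Pollination is complete: Nov 29, 2017 + 28 days = Dec 27, 2017.
The fruit ripens: Dec 27, 2017 + 16 days = Jan 12, 2018.
Harvest takes place: Jan 12, 2018 + 4 days = Jan 16, 2018.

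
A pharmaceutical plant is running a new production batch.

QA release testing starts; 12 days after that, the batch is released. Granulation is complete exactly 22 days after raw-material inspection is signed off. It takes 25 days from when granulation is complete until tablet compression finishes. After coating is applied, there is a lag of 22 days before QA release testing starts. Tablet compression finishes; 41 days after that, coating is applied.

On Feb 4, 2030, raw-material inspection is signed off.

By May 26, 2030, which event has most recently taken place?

Raw-material inspection is signed off: Feb 4, 2030.
Granulation is complete: Feb 4, 2030 + 22 days = Feb 26, 2030.
Tablet compression finishes: Feb 26, 2030 + 25 days = Mar 23, 2030.
Coating is applied: Mar 23, 2030 + 41 days = May 3, 2030.
QA release testing starts: May 3, 2030 + 22 days = May 25, 2030.
The batch is released: May 25, 2030 + 12 days = Jun 6, 2030.
May 26, 2030 falls between when QA release testing starts (May 25, 2030) and when the batch is released (Jun 6, 2030).

QA release testing starts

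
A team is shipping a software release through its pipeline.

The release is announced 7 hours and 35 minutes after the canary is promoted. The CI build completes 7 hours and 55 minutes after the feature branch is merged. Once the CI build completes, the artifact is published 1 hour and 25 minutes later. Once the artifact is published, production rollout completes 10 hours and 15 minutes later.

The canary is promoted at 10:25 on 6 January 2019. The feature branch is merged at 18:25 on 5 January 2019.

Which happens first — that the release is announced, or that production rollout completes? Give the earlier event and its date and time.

The canary is promoted: 10:25 Jan 6, 2019.
The release is announced: 10:25 Jan 6, 2019 + 7h35m = 18:00 Jan 6, 2019.
The feature branch is merged: 18:25 Jan 5, 2019.
The CI build completes: 18:25 Jan 5, 2019 + 7h55m = 02:20 Jan 6, 2019.
The artifact is published: 02:20 Jan 6, 2019 + 1h25m = 03:45 Jan 6, 2019.
Production rollout completes: 03:45 Jan 6, 2019 + 10h15m = 14:00 Jan 6, 2019.
Comparing: the release is announced at 18:00 Jan 6, 2019 vs production rollout completes at 14:00 Jan 6, 2019. Earlier: production rollout completes.

Production rollout completes — 14:00 on 6 January 2019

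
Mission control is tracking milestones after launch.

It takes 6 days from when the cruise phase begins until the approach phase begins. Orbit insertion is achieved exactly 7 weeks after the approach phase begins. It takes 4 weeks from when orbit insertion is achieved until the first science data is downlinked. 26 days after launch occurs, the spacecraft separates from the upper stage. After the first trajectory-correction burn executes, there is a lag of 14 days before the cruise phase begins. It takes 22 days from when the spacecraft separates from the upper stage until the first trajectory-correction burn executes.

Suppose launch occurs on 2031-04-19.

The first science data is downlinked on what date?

Launch occurs: Apr 19, 2031.
The spacecraft separates from the upper stage: Apr 19, 2031 + 26 days = May 15, 2031.
The first trajectory-correction burn executes: May 15, 2031 + 22 days = Jun 6, 2031.
The cruise phase begins: Jun 6, 2031 + 14 days = Jun 20, 2031.
The approach phase begins: Jun 20, 2031 + 6 days = Jun 26, 2031.
Orbit insertion is achieved: Jun 26, 2031 + 7 weeks = Aug 14, 2031.
The first science data is downlinked: Aug 14, 2031 + 4 weeks = Sep 11, 2031.

2031-09-11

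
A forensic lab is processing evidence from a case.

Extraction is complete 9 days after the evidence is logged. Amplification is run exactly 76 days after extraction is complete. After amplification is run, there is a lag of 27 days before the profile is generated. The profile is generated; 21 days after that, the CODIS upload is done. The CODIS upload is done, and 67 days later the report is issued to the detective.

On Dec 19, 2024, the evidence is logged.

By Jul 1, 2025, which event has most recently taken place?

The CODIS upload is done

The evidence is logged: Dec 19, 2024.
Extraction is complete: Dec 19, 2024 + 9 days = Dec 28, 2024.
Amplification is run: Dec 28, 2024 + 76 days = Mar 14, 2025.
The profile is generated: Mar 14, 2025 + 27 days = Apr 10, 2025.
The CODIS upload is done: Apr 10, 2025 + 21 days = May 1, 2025.
The report is issued to the detective: May 1, 2025 + 67 days = Jul 7, 2025.
Jul 1, 2025 falls between when the CODIS upload is done (May 1, 2025) and when the report is issued to the detective (Jul 7, 2025).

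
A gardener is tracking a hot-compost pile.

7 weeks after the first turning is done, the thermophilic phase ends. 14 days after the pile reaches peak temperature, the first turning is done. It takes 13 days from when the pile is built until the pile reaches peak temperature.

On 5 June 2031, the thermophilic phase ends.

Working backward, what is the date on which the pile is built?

The thermophilic phase ends: Jun 5, 2031.
The first turning is done: Jun 5, 2031 − 7 weeks = Apr 17, 2031.
The pile reaches peak temperature: Apr 17, 2031 − 14 days = Apr 3, 2031.
The pile is built: Apr 3, 2031 − 13 days = Mar 21, 2031.

21 March 2031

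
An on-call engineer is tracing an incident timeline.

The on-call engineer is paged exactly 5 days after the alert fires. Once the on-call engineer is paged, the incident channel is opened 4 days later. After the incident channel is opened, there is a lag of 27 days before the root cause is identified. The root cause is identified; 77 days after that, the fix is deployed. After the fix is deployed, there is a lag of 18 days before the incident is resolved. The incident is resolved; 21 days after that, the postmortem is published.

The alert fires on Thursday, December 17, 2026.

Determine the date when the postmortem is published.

The alert fires: Dec 17, 2026.
The on-call engineer is paged: Dec 17, 2026 + 5 days = Dec 22, 2026.
The incident channel is opened: Dec 22, 2026 + 4 days = Dec 26, 2026.
The root cause is identified: Dec 26, 2026 + 27 days = Jan 22, 2027.
The fix is deployed: Jan 22, 2027 + 77 days = Apr 9, 2027.
The incident is resolved: Apr 9, 2027 + 18 days = Apr 27, 2027.
The postmortem is published: Apr 27, 2027 + 21 days = May 18, 2027.

Tuesday, May 18, 2027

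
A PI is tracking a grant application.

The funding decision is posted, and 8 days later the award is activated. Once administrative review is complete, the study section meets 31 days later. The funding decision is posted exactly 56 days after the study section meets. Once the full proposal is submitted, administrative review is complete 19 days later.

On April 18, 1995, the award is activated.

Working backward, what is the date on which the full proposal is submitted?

December 25, 1994

The award is activated: Apr 18, 1995.
The funding decision is posted: Apr 18, 1995 − 8 days = Apr 10, 1995.
The study section meets: Apr 10, 1995 − 56 days = Feb 13, 1995.
Administrative review is complete: Feb 13, 1995 − 31 days = Jan 13, 1995.
The full proposal is submitted: Jan 13, 1995 − 19 days = Dec 25, 1994.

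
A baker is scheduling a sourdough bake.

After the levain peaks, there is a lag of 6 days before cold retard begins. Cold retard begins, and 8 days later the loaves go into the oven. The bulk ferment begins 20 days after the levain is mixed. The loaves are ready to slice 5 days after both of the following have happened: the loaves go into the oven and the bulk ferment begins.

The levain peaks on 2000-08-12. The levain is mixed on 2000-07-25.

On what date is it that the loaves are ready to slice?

2000-08-31

The levain peaks: Aug 12, 2000.
Cold retard begins: Aug 12, 2000 + 6 days = Aug 18, 2000.
The loaves go into the oven: Aug 18, 2000 + 8 days = Aug 26, 2000.
The levain is mixed: Jul 25, 2000.
The bulk ferment begins: Jul 25, 2000 + 20 days = Aug 14, 2000.
Both prerequisites met — the loaves go into the oven (Aug 26, 2000), the bulk ferment begins (Aug 14, 2000); the later is Aug 26, 2000.
The loaves are ready to slice: Aug 26, 2000 + 5 days = Aug 31, 2000.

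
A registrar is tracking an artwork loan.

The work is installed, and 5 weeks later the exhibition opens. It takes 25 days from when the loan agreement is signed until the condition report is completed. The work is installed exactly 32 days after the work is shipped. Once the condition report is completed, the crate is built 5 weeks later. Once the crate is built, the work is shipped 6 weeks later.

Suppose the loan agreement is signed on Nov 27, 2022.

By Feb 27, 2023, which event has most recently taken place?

The crate is built

The loan agreement is signed: Nov 27, 2022.
The condition report is completed: Nov 27, 2022 + 25 days = Dec 22, 2022.
The crate is built: Dec 22, 2022 + 5 weeks = Jan 26, 2023.
The work is shipped: Jan 26, 2023 + 6 weeks = Mar 9, 2023.
The work is installed: Mar 9, 2023 + 32 days = Apr 10, 2023.
The exhibition opens: Apr 10, 2023 + 5 weeks = May 15, 2023.
Feb 27, 2023 falls between when the crate is built (Jan 26, 2023) and when the work is shipped (Mar 9, 2023).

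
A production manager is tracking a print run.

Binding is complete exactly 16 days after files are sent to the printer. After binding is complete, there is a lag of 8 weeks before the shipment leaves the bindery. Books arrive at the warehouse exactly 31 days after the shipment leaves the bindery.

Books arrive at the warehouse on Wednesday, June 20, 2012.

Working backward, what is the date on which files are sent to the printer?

Books arrive at the warehouse: Jun 20, 2012.
The shipment leaves the bindery: Jun 20, 2012 − 31 days = May 20, 2012.
Binding is complete: May 20, 2012 − 8 weeks = Mar 25, 2012.
Files are sent to the printer: Mar 25, 2012 − 16 days = Mar 9, 2012.

Friday, March 9, 2012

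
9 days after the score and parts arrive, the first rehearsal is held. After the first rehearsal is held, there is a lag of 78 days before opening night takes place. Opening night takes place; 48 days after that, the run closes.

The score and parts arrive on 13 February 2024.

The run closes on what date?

The score and parts arrive: Feb 13, 2024.
The first rehearsal is held: Feb 13, 2024 + 9 days = Feb 22, 2024.
Opening night takes place: Feb 22, 2024 + 78 days = May 10, 2024.
The run closes: May 10, 2024 + 48 days = Jun 27, 2024.

27 June 2024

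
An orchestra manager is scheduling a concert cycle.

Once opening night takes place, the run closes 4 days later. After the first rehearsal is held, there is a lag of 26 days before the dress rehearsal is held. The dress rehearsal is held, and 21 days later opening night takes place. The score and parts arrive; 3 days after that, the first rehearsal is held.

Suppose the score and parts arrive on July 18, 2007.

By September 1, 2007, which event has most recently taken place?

The score and parts arrive: Jul 18, 2007.
The first rehearsal is held: Jul 18, 2007 + 3 days = Jul 21, 2007.
The dress rehearsal is held: Jul 21, 2007 + 26 days = Aug 16, 2007.
Opening night takes place: Aug 16, 2007 + 21 days = Sep 6, 2007.
The run closes: Sep 6, 2007 + 4 days = Sep 10, 2007.
Sep 1, 2007 falls between when the dress rehearsal is held (Aug 16, 2007) and when opening night takes place (Sep 6, 2007).

The dress rehearsal is held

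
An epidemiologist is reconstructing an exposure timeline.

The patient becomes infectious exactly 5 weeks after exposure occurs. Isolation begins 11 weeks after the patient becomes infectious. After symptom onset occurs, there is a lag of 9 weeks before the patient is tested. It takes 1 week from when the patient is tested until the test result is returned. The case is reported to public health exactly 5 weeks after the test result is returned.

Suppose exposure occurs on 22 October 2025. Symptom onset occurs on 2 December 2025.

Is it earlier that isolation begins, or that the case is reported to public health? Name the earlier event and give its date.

Isolation begins — 11 February 2026

Exposure occurs: Oct 22, 2025.
The patient becomes infectious: Oct 22, 2025 + 5 weeks = Nov 26, 2025.
Isolation begins: Nov 26, 2025 + 11 weeks = Feb 11, 2026.
Symptom onset occurs: Dec 2, 2025.
The patient is tested: Dec 2, 2025 + 9 weeks = Feb 3, 2026.
The test result is returned: Feb 3, 2026 + 1 week = Feb 10, 2026.
The case is reported to public health: Feb 10, 2026 + 5 weeks = Mar 17, 2026.
Comparing: isolation begins on Feb 11, 2026 vs the case is reported to public health on Mar 17, 2026. Earlier: isolation begins.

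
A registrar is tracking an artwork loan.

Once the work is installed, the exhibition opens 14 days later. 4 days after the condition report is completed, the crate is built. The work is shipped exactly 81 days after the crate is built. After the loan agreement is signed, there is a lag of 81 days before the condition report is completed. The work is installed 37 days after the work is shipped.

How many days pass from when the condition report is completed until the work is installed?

Causal path: the condition report is completed → the crate is built → the work is shipped → the work is installed.
Total delay along the path: 4 + 81 + 37 = 122 days.

122 days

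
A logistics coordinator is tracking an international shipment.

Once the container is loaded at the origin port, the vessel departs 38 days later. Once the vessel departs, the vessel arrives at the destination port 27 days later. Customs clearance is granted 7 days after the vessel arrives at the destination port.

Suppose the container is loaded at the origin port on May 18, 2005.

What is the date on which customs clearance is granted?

July 29, 2005

The container is loaded at the origin port: May 18, 2005.
The vessel departs: May 18, 2005 + 38 days = Jun 25, 2005.
The vessel arrives at the destination port: Jun 25, 2005 + 27 days = Jul 22, 2005.
Customs clearance is granted: Jul 22, 2005 + 7 days = Jul 29, 2005.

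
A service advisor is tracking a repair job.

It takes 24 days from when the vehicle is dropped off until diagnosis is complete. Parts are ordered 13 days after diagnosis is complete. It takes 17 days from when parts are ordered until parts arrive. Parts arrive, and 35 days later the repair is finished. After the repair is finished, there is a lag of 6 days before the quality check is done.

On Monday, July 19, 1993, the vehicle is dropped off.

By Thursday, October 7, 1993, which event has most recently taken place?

The vehicle is dropped off: Jul 19, 1993.
Diagnosis is complete: Jul 19, 1993 + 24 days = Aug 12, 1993.
Parts are ordered: Aug 12, 1993 + 13 days = Aug 25, 1993.
Parts arrive: Aug 25, 1993 + 17 days = Sep 11, 1993.
The repair is finished: Sep 11, 1993 + 35 days = Oct 16, 1993.
The quality check is done: Oct 16, 1993 + 6 days = Oct 22, 1993.
Oct 7, 1993 falls between when parts arrive (Sep 11, 1993) and when the repair is finished (Oct 16, 1993).

Parts arrive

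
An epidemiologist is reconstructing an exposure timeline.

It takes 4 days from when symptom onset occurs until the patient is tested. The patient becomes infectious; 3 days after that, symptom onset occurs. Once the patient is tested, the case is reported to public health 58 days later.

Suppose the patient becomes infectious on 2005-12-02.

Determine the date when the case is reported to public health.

2006-02-05

The patient becomes infectious: Dec 2, 2005.
Symptom onset occurs: Dec 2, 2005 + 3 days = Dec 5, 2005.
The patient is tested: Dec 5, 2005 + 4 days = Dec 9, 2005.
The case is reported to public health: Dec 9, 2005 + 58 days = Feb 5, 2006.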